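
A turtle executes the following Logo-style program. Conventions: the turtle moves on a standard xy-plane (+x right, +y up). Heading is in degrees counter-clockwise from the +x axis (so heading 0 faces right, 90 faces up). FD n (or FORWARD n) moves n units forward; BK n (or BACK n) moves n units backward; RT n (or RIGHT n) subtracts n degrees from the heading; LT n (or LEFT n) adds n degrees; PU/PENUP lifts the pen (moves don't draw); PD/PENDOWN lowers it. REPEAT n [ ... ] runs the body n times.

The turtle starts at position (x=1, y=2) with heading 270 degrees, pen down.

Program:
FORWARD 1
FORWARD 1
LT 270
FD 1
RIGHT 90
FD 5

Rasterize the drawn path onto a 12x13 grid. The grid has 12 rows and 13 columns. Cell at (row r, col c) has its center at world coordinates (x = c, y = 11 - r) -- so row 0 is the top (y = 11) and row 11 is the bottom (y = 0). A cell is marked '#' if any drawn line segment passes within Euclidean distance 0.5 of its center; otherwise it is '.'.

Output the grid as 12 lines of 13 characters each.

Answer: .............
.............
.............
.............
.............
.............
#............
#............
#............
##...........
##...........
##...........

Derivation:
Segment 0: (1,2) -> (1,1)
Segment 1: (1,1) -> (1,0)
Segment 2: (1,0) -> (-0,0)
Segment 3: (-0,0) -> (0,5)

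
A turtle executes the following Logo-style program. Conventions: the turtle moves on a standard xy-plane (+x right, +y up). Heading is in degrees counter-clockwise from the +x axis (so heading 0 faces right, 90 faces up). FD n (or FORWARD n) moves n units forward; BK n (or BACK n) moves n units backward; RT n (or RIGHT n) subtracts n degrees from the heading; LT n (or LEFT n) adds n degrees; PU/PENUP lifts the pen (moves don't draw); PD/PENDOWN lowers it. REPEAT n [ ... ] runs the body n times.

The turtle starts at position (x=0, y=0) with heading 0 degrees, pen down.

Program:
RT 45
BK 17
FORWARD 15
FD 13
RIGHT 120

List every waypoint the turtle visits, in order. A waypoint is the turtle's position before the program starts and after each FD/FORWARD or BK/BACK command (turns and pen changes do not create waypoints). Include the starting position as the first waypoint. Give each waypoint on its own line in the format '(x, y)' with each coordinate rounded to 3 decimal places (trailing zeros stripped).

Answer: (0, 0)
(-12.021, 12.021)
(-1.414, 1.414)
(7.778, -7.778)

Derivation:
Executing turtle program step by step:
Start: pos=(0,0), heading=0, pen down
RT 45: heading 0 -> 315
BK 17: (0,0) -> (-12.021,12.021) [heading=315, draw]
FD 15: (-12.021,12.021) -> (-1.414,1.414) [heading=315, draw]
FD 13: (-1.414,1.414) -> (7.778,-7.778) [heading=315, draw]
RT 120: heading 315 -> 195
Final: pos=(7.778,-7.778), heading=195, 3 segment(s) drawn
Waypoints (4 total):
(0, 0)
(-12.021, 12.021)
(-1.414, 1.414)
(7.778, -7.778)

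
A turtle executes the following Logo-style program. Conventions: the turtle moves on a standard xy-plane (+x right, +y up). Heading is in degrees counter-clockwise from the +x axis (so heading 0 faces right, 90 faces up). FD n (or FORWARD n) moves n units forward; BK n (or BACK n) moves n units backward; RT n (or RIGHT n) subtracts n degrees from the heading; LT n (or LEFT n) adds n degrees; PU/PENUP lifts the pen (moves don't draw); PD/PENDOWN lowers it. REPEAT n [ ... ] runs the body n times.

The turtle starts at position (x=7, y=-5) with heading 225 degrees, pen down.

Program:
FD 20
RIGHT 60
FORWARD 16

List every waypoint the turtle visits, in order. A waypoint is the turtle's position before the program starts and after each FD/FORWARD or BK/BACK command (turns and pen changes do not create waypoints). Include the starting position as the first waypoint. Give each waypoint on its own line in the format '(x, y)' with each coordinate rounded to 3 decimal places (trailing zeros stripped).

Answer: (7, -5)
(-7.142, -19.142)
(-22.597, -15.001)

Derivation:
Executing turtle program step by step:
Start: pos=(7,-5), heading=225, pen down
FD 20: (7,-5) -> (-7.142,-19.142) [heading=225, draw]
RT 60: heading 225 -> 165
FD 16: (-7.142,-19.142) -> (-22.597,-15.001) [heading=165, draw]
Final: pos=(-22.597,-15.001), heading=165, 2 segment(s) drawn
Waypoints (3 total):
(7, -5)
(-7.142, -19.142)
(-22.597, -15.001)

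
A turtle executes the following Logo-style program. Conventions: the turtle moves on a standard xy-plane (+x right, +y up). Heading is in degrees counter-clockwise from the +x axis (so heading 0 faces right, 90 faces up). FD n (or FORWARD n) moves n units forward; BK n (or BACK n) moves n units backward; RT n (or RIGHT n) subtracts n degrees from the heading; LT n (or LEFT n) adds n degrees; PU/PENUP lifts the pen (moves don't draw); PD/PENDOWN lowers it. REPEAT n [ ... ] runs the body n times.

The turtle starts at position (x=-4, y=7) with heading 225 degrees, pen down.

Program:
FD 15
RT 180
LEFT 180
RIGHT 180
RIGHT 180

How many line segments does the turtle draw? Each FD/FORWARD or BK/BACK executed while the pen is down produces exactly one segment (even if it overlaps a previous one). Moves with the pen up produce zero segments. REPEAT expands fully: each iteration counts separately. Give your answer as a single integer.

Executing turtle program step by step:
Start: pos=(-4,7), heading=225, pen down
FD 15: (-4,7) -> (-14.607,-3.607) [heading=225, draw]
RT 180: heading 225 -> 45
LT 180: heading 45 -> 225
RT 180: heading 225 -> 45
RT 180: heading 45 -> 225
Final: pos=(-14.607,-3.607), heading=225, 1 segment(s) drawn
Segments drawn: 1

Answer: 1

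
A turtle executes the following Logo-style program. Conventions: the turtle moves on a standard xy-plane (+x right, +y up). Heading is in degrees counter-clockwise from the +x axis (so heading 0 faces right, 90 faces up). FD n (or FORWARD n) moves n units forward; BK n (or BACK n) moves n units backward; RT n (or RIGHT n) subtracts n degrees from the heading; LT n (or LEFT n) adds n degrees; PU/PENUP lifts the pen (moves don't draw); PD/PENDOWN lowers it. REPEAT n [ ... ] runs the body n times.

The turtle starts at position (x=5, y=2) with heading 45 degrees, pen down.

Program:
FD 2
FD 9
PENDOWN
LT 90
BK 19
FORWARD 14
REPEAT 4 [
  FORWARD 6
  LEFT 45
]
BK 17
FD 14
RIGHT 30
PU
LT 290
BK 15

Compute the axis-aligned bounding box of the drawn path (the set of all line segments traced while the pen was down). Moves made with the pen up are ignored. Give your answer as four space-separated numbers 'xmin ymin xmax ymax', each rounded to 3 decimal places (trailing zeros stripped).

Executing turtle program step by step:
Start: pos=(5,2), heading=45, pen down
FD 2: (5,2) -> (6.414,3.414) [heading=45, draw]
FD 9: (6.414,3.414) -> (12.778,9.778) [heading=45, draw]
PD: pen down
LT 90: heading 45 -> 135
BK 19: (12.778,9.778) -> (26.213,-3.657) [heading=135, draw]
FD 14: (26.213,-3.657) -> (16.314,6.243) [heading=135, draw]
REPEAT 4 [
  -- iteration 1/4 --
  FD 6: (16.314,6.243) -> (12.071,10.485) [heading=135, draw]
  LT 45: heading 135 -> 180
  -- iteration 2/4 --
  FD 6: (12.071,10.485) -> (6.071,10.485) [heading=180, draw]
  LT 45: heading 180 -> 225
  -- iteration 3/4 --
  FD 6: (6.071,10.485) -> (1.828,6.243) [heading=225, draw]
  LT 45: heading 225 -> 270
  -- iteration 4/4 --
  FD 6: (1.828,6.243) -> (1.828,0.243) [heading=270, draw]
  LT 45: heading 270 -> 315
]
BK 17: (1.828,0.243) -> (-10.192,12.263) [heading=315, draw]
FD 14: (-10.192,12.263) -> (-0.293,2.364) [heading=315, draw]
RT 30: heading 315 -> 285
PU: pen up
LT 290: heading 285 -> 215
BK 15: (-0.293,2.364) -> (11.994,10.968) [heading=215, move]
Final: pos=(11.994,10.968), heading=215, 10 segment(s) drawn

Segment endpoints: x in {-10.192, -0.293, 1.828, 1.828, 5, 6.071, 6.414, 12.071, 12.778, 16.314, 26.213}, y in {-3.657, 0.243, 2, 2.364, 3.414, 6.243, 6.243, 9.778, 10.485, 12.263}
xmin=-10.192, ymin=-3.657, xmax=26.213, ymax=12.263

Answer: -10.192 -3.657 26.213 12.263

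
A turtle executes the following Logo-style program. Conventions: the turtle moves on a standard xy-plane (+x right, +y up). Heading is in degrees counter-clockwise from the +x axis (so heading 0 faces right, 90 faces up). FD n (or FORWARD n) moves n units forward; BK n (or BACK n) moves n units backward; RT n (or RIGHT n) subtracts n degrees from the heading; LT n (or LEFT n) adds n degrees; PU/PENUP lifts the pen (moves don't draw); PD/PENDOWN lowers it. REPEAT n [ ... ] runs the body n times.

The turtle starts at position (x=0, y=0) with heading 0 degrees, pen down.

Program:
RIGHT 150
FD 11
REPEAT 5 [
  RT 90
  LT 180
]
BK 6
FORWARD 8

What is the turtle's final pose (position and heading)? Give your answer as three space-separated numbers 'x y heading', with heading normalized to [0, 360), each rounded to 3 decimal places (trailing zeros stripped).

Executing turtle program step by step:
Start: pos=(0,0), heading=0, pen down
RT 150: heading 0 -> 210
FD 11: (0,0) -> (-9.526,-5.5) [heading=210, draw]
REPEAT 5 [
  -- iteration 1/5 --
  RT 90: heading 210 -> 120
  LT 180: heading 120 -> 300
  -- iteration 2/5 --
  RT 90: heading 300 -> 210
  LT 180: heading 210 -> 30
  -- iteration 3/5 --
  RT 90: heading 30 -> 300
  LT 180: heading 300 -> 120
  -- iteration 4/5 --
  RT 90: heading 120 -> 30
  LT 180: heading 30 -> 210
  -- iteration 5/5 --
  RT 90: heading 210 -> 120
  LT 180: heading 120 -> 300
]
BK 6: (-9.526,-5.5) -> (-12.526,-0.304) [heading=300, draw]
FD 8: (-12.526,-0.304) -> (-8.526,-7.232) [heading=300, draw]
Final: pos=(-8.526,-7.232), heading=300, 3 segment(s) drawn

Answer: -8.526 -7.232 300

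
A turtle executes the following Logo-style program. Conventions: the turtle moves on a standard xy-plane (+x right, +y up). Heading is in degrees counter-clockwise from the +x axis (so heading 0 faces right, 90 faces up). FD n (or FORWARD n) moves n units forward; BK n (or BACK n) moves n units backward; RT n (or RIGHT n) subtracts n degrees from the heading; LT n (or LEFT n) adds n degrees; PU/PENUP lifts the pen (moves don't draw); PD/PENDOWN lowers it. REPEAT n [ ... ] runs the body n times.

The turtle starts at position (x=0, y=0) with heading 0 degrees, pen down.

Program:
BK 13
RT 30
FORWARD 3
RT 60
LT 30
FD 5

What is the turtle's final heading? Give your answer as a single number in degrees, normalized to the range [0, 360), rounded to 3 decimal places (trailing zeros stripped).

Executing turtle program step by step:
Start: pos=(0,0), heading=0, pen down
BK 13: (0,0) -> (-13,0) [heading=0, draw]
RT 30: heading 0 -> 330
FD 3: (-13,0) -> (-10.402,-1.5) [heading=330, draw]
RT 60: heading 330 -> 270
LT 30: heading 270 -> 300
FD 5: (-10.402,-1.5) -> (-7.902,-5.83) [heading=300, draw]
Final: pos=(-7.902,-5.83), heading=300, 3 segment(s) drawn

Answer: 300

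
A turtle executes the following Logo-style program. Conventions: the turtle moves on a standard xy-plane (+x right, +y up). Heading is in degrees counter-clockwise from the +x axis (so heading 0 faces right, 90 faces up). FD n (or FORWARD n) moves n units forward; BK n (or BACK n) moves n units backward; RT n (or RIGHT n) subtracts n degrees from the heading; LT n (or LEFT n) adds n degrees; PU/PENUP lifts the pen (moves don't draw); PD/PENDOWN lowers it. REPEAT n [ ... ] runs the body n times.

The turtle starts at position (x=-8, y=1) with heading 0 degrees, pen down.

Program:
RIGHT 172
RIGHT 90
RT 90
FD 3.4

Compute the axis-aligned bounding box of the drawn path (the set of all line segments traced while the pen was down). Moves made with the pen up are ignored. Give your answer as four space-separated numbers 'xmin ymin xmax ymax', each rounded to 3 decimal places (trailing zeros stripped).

Executing turtle program step by step:
Start: pos=(-8,1), heading=0, pen down
RT 172: heading 0 -> 188
RT 90: heading 188 -> 98
RT 90: heading 98 -> 8
FD 3.4: (-8,1) -> (-4.633,1.473) [heading=8, draw]
Final: pos=(-4.633,1.473), heading=8, 1 segment(s) drawn

Segment endpoints: x in {-8, -4.633}, y in {1, 1.473}
xmin=-8, ymin=1, xmax=-4.633, ymax=1.473

Answer: -8 1 -4.633 1.473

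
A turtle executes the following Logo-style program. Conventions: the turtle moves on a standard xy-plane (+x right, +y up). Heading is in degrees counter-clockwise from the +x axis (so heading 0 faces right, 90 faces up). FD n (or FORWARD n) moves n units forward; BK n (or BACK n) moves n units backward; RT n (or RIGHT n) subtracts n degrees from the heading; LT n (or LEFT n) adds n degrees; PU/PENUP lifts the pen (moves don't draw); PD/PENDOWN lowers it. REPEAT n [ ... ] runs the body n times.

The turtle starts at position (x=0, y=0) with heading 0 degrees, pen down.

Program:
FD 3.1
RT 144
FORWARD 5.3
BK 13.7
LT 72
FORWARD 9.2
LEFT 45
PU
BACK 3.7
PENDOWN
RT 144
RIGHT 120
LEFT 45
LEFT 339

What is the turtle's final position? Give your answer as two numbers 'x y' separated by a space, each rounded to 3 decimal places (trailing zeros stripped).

Executing turtle program step by step:
Start: pos=(0,0), heading=0, pen down
FD 3.1: (0,0) -> (3.1,0) [heading=0, draw]
RT 144: heading 0 -> 216
FD 5.3: (3.1,0) -> (-1.188,-3.115) [heading=216, draw]
BK 13.7: (-1.188,-3.115) -> (9.896,4.937) [heading=216, draw]
LT 72: heading 216 -> 288
FD 9.2: (9.896,4.937) -> (12.739,-3.812) [heading=288, draw]
LT 45: heading 288 -> 333
PU: pen up
BK 3.7: (12.739,-3.812) -> (9.442,-2.133) [heading=333, move]
PD: pen down
RT 144: heading 333 -> 189
RT 120: heading 189 -> 69
LT 45: heading 69 -> 114
LT 339: heading 114 -> 93
Final: pos=(9.442,-2.133), heading=93, 4 segment(s) drawn

Answer: 9.442 -2.133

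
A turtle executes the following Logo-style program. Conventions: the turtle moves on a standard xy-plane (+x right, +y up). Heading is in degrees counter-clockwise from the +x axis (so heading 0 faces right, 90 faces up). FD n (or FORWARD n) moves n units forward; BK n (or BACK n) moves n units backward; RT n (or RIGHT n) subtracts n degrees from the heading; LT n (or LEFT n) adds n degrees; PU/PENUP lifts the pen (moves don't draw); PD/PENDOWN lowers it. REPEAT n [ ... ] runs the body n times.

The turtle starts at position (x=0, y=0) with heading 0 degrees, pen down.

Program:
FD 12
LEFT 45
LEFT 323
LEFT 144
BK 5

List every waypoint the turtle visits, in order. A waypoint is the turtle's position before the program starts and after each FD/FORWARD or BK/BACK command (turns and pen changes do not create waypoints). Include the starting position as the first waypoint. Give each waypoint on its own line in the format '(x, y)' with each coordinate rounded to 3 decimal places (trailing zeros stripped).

Executing turtle program step by step:
Start: pos=(0,0), heading=0, pen down
FD 12: (0,0) -> (12,0) [heading=0, draw]
LT 45: heading 0 -> 45
LT 323: heading 45 -> 8
LT 144: heading 8 -> 152
BK 5: (12,0) -> (16.415,-2.347) [heading=152, draw]
Final: pos=(16.415,-2.347), heading=152, 2 segment(s) drawn
Waypoints (3 total):
(0, 0)
(12, 0)
(16.415, -2.347)

Answer: (0, 0)
(12, 0)
(16.415, -2.347)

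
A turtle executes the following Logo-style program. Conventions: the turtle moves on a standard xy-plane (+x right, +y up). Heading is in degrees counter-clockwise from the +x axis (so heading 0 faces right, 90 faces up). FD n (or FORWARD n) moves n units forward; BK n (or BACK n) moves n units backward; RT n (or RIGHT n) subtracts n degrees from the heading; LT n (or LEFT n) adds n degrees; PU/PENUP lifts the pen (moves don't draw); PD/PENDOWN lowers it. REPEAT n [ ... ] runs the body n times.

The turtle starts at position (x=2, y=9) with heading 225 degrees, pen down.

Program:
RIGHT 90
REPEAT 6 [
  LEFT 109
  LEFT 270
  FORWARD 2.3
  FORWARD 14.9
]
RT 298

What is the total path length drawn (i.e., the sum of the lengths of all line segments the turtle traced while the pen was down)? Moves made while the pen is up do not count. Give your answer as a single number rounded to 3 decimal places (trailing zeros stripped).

Answer: 103.2

Derivation:
Executing turtle program step by step:
Start: pos=(2,9), heading=225, pen down
RT 90: heading 225 -> 135
REPEAT 6 [
  -- iteration 1/6 --
  LT 109: heading 135 -> 244
  LT 270: heading 244 -> 154
  FD 2.3: (2,9) -> (-0.067,10.008) [heading=154, draw]
  FD 14.9: (-0.067,10.008) -> (-13.459,16.54) [heading=154, draw]
  -- iteration 2/6 --
  LT 109: heading 154 -> 263
  LT 270: heading 263 -> 173
  FD 2.3: (-13.459,16.54) -> (-15.742,16.82) [heading=173, draw]
  FD 14.9: (-15.742,16.82) -> (-30.531,18.636) [heading=173, draw]
  -- iteration 3/6 --
  LT 109: heading 173 -> 282
  LT 270: heading 282 -> 192
  FD 2.3: (-30.531,18.636) -> (-32.781,18.158) [heading=192, draw]
  FD 14.9: (-32.781,18.158) -> (-47.355,15.06) [heading=192, draw]
  -- iteration 4/6 --
  LT 109: heading 192 -> 301
  LT 270: heading 301 -> 211
  FD 2.3: (-47.355,15.06) -> (-49.327,13.875) [heading=211, draw]
  FD 14.9: (-49.327,13.875) -> (-62.098,6.201) [heading=211, draw]
  -- iteration 5/6 --
  LT 109: heading 211 -> 320
  LT 270: heading 320 -> 230
  FD 2.3: (-62.098,6.201) -> (-63.577,4.439) [heading=230, draw]
  FD 14.9: (-63.577,4.439) -> (-73.154,-6.975) [heading=230, draw]
  -- iteration 6/6 --
  LT 109: heading 230 -> 339
  LT 270: heading 339 -> 249
  FD 2.3: (-73.154,-6.975) -> (-73.979,-9.122) [heading=249, draw]
  FD 14.9: (-73.979,-9.122) -> (-79.318,-23.032) [heading=249, draw]
]
RT 298: heading 249 -> 311
Final: pos=(-79.318,-23.032), heading=311, 12 segment(s) drawn

Segment lengths:
  seg 1: (2,9) -> (-0.067,10.008), length = 2.3
  seg 2: (-0.067,10.008) -> (-13.459,16.54), length = 14.9
  seg 3: (-13.459,16.54) -> (-15.742,16.82), length = 2.3
  seg 4: (-15.742,16.82) -> (-30.531,18.636), length = 14.9
  seg 5: (-30.531,18.636) -> (-32.781,18.158), length = 2.3
  seg 6: (-32.781,18.158) -> (-47.355,15.06), length = 14.9
  seg 7: (-47.355,15.06) -> (-49.327,13.875), length = 2.3
  seg 8: (-49.327,13.875) -> (-62.098,6.201), length = 14.9
  seg 9: (-62.098,6.201) -> (-63.577,4.439), length = 2.3
  seg 10: (-63.577,4.439) -> (-73.154,-6.975), length = 14.9
  seg 11: (-73.154,-6.975) -> (-73.979,-9.122), length = 2.3
  seg 12: (-73.979,-9.122) -> (-79.318,-23.032), length = 14.9
Total = 103.2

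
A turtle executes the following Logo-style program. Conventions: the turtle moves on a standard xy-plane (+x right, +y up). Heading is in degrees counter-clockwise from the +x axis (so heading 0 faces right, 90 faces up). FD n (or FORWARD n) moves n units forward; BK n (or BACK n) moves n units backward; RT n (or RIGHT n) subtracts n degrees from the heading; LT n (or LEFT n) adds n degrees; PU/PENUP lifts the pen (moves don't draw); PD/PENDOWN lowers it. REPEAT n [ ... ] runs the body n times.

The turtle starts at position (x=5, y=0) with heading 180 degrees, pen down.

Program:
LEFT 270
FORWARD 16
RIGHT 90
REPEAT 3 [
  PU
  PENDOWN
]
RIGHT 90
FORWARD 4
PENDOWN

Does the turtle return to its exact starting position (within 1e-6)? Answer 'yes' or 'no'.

Executing turtle program step by step:
Start: pos=(5,0), heading=180, pen down
LT 270: heading 180 -> 90
FD 16: (5,0) -> (5,16) [heading=90, draw]
RT 90: heading 90 -> 0
REPEAT 3 [
  -- iteration 1/3 --
  PU: pen up
  PD: pen down
  -- iteration 2/3 --
  PU: pen up
  PD: pen down
  -- iteration 3/3 --
  PU: pen up
  PD: pen down
]
RT 90: heading 0 -> 270
FD 4: (5,16) -> (5,12) [heading=270, draw]
PD: pen down
Final: pos=(5,12), heading=270, 2 segment(s) drawn

Start position: (5, 0)
Final position: (5, 12)
Distance = 12; >= 1e-6 -> NOT closed

Answer: no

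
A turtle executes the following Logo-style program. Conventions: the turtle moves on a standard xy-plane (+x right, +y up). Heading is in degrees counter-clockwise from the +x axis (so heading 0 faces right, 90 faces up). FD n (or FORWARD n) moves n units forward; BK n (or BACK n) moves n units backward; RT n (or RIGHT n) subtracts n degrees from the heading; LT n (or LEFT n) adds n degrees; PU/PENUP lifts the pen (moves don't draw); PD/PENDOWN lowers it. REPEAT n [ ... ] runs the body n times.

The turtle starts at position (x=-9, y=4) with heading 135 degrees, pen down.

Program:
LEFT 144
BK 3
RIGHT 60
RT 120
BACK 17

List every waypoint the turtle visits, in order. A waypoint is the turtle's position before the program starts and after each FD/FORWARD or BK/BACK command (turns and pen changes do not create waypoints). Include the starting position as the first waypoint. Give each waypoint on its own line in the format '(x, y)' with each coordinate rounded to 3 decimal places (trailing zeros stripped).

Answer: (-9, 4)
(-9.469, 6.963)
(-6.81, -9.828)

Derivation:
Executing turtle program step by step:
Start: pos=(-9,4), heading=135, pen down
LT 144: heading 135 -> 279
BK 3: (-9,4) -> (-9.469,6.963) [heading=279, draw]
RT 60: heading 279 -> 219
RT 120: heading 219 -> 99
BK 17: (-9.469,6.963) -> (-6.81,-9.828) [heading=99, draw]
Final: pos=(-6.81,-9.828), heading=99, 2 segment(s) drawn
Waypoints (3 total):
(-9, 4)
(-9.469, 6.963)
(-6.81, -9.828)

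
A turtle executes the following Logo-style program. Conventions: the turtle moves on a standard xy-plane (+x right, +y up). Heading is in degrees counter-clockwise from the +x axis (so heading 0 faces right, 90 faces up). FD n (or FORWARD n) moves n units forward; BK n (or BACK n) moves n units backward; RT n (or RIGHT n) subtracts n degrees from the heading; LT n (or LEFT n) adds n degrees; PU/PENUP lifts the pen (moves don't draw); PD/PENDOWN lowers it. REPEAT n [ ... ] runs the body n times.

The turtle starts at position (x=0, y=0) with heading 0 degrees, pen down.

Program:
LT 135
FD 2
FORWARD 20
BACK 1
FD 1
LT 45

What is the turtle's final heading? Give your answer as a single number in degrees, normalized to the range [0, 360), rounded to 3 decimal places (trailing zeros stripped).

Executing turtle program step by step:
Start: pos=(0,0), heading=0, pen down
LT 135: heading 0 -> 135
FD 2: (0,0) -> (-1.414,1.414) [heading=135, draw]
FD 20: (-1.414,1.414) -> (-15.556,15.556) [heading=135, draw]
BK 1: (-15.556,15.556) -> (-14.849,14.849) [heading=135, draw]
FD 1: (-14.849,14.849) -> (-15.556,15.556) [heading=135, draw]
LT 45: heading 135 -> 180
Final: pos=(-15.556,15.556), heading=180, 4 segment(s) drawn

Answer: 180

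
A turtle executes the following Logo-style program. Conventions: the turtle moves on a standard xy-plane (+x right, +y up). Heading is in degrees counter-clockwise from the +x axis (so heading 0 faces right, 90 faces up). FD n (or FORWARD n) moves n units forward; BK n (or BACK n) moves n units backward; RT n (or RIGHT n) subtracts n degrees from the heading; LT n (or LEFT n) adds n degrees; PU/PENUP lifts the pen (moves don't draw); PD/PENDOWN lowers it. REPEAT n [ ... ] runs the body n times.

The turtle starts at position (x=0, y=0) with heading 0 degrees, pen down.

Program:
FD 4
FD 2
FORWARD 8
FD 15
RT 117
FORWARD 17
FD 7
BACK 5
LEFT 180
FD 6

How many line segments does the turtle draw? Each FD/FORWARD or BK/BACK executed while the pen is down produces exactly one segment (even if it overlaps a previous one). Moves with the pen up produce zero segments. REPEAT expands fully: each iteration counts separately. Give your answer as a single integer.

Executing turtle program step by step:
Start: pos=(0,0), heading=0, pen down
FD 4: (0,0) -> (4,0) [heading=0, draw]
FD 2: (4,0) -> (6,0) [heading=0, draw]
FD 8: (6,0) -> (14,0) [heading=0, draw]
FD 15: (14,0) -> (29,0) [heading=0, draw]
RT 117: heading 0 -> 243
FD 17: (29,0) -> (21.282,-15.147) [heading=243, draw]
FD 7: (21.282,-15.147) -> (18.104,-21.384) [heading=243, draw]
BK 5: (18.104,-21.384) -> (20.374,-16.929) [heading=243, draw]
LT 180: heading 243 -> 63
FD 6: (20.374,-16.929) -> (23.098,-11.583) [heading=63, draw]
Final: pos=(23.098,-11.583), heading=63, 8 segment(s) drawn
Segments drawn: 8

Answer: 8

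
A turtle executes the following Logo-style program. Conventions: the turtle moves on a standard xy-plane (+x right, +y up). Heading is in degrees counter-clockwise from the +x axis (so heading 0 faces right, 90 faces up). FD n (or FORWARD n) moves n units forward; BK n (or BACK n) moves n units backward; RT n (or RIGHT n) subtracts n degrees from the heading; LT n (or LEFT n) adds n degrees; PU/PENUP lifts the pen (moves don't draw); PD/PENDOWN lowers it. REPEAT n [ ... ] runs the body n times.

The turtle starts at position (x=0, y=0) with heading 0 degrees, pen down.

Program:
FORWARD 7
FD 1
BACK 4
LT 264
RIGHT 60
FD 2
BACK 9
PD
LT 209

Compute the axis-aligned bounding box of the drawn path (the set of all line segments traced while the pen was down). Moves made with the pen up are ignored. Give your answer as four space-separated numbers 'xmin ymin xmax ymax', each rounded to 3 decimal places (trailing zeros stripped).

Executing turtle program step by step:
Start: pos=(0,0), heading=0, pen down
FD 7: (0,0) -> (7,0) [heading=0, draw]
FD 1: (7,0) -> (8,0) [heading=0, draw]
BK 4: (8,0) -> (4,0) [heading=0, draw]
LT 264: heading 0 -> 264
RT 60: heading 264 -> 204
FD 2: (4,0) -> (2.173,-0.813) [heading=204, draw]
BK 9: (2.173,-0.813) -> (10.395,2.847) [heading=204, draw]
PD: pen down
LT 209: heading 204 -> 53
Final: pos=(10.395,2.847), heading=53, 5 segment(s) drawn

Segment endpoints: x in {0, 2.173, 4, 7, 8, 10.395}, y in {-0.813, 0, 2.847}
xmin=0, ymin=-0.813, xmax=10.395, ymax=2.847

Answer: 0 -0.813 10.395 2.847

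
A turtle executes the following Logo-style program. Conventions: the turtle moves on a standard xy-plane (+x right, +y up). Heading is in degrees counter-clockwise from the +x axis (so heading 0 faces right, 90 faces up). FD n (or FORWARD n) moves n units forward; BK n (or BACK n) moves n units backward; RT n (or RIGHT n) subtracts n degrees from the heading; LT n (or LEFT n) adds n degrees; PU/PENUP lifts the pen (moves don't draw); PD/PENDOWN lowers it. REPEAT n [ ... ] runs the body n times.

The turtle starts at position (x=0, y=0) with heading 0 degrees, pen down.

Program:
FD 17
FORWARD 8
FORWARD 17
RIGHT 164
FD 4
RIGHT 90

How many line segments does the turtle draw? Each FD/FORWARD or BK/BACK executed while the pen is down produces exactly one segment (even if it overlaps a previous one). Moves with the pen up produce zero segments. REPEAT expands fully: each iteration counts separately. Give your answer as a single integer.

Executing turtle program step by step:
Start: pos=(0,0), heading=0, pen down
FD 17: (0,0) -> (17,0) [heading=0, draw]
FD 8: (17,0) -> (25,0) [heading=0, draw]
FD 17: (25,0) -> (42,0) [heading=0, draw]
RT 164: heading 0 -> 196
FD 4: (42,0) -> (38.155,-1.103) [heading=196, draw]
RT 90: heading 196 -> 106
Final: pos=(38.155,-1.103), heading=106, 4 segment(s) drawn
Segments drawn: 4

Answer: 4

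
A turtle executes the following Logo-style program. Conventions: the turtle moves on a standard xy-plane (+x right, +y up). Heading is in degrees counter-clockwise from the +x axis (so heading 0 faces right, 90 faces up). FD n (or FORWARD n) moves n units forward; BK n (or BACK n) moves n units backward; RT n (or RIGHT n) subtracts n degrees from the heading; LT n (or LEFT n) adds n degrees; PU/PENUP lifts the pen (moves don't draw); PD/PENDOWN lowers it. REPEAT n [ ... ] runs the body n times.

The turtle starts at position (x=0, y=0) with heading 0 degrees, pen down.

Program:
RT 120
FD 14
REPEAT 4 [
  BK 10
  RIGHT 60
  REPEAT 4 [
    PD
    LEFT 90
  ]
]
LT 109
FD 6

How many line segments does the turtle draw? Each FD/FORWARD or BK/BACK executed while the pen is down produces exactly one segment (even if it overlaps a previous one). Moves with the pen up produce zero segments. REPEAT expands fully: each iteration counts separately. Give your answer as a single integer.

Answer: 6

Derivation:
Executing turtle program step by step:
Start: pos=(0,0), heading=0, pen down
RT 120: heading 0 -> 240
FD 14: (0,0) -> (-7,-12.124) [heading=240, draw]
REPEAT 4 [
  -- iteration 1/4 --
  BK 10: (-7,-12.124) -> (-2,-3.464) [heading=240, draw]
  RT 60: heading 240 -> 180
  REPEAT 4 [
    -- iteration 1/4 --
    PD: pen down
    LT 90: heading 180 -> 270
    -- iteration 2/4 --
    PD: pen down
    LT 90: heading 270 -> 0
    -- iteration 3/4 --
    PD: pen down
    LT 90: heading 0 -> 90
    -- iteration 4/4 --
    PD: pen down
    LT 90: heading 90 -> 180
  ]
  -- iteration 2/4 --
  BK 10: (-2,-3.464) -> (8,-3.464) [heading=180, draw]
  RT 60: heading 180 -> 120
  REPEAT 4 [
    -- iteration 1/4 --
    PD: pen down
    LT 90: heading 120 -> 210
    -- iteration 2/4 --
    PD: pen down
    LT 90: heading 210 -> 300
    -- iteration 3/4 --
    PD: pen down
    LT 90: heading 300 -> 30
    -- iteration 4/4 --
    PD: pen down
    LT 90: heading 30 -> 120
  ]
  -- iteration 3/4 --
  BK 10: (8,-3.464) -> (13,-12.124) [heading=120, draw]
  RT 60: heading 120 -> 60
  REPEAT 4 [
    -- iteration 1/4 --
    PD: pen down
    LT 90: heading 60 -> 150
    -- iteration 2/4 --
    PD: pen down
    LT 90: heading 150 -> 240
    -- iteration 3/4 --
    PD: pen down
    LT 90: heading 240 -> 330
    -- iteration 4/4 --
    PD: pen down
    LT 90: heading 330 -> 60
  ]
  -- iteration 4/4 --
  BK 10: (13,-12.124) -> (8,-20.785) [heading=60, draw]
  RT 60: heading 60 -> 0
  REPEAT 4 [
    -- iteration 1/4 --
    PD: pen down
    LT 90: heading 0 -> 90
    -- iteration 2/4 --
    PD: pen down
    LT 90: heading 90 -> 180
    -- iteration 3/4 --
    PD: pen down
    LT 90: heading 180 -> 270
    -- iteration 4/4 --
    PD: pen down
    LT 90: heading 270 -> 0
  ]
]
LT 109: heading 0 -> 109
FD 6: (8,-20.785) -> (6.047,-15.111) [heading=109, draw]
Final: pos=(6.047,-15.111), heading=109, 6 segment(s) drawn
Segments drawn: 6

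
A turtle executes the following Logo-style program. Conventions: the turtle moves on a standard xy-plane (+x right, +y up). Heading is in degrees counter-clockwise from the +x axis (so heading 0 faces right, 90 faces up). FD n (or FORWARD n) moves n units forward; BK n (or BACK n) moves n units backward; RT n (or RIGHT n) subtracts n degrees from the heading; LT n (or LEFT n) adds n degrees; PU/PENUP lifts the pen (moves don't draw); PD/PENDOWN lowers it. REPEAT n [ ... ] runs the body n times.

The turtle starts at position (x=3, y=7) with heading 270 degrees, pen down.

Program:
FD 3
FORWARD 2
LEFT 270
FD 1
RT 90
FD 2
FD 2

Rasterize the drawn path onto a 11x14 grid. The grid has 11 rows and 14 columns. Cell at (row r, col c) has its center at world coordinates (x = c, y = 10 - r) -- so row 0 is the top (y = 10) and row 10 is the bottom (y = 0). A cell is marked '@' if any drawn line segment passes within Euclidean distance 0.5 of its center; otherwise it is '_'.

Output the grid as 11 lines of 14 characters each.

Segment 0: (3,7) -> (3,4)
Segment 1: (3,4) -> (3,2)
Segment 2: (3,2) -> (2,2)
Segment 3: (2,2) -> (2,4)
Segment 4: (2,4) -> (2,6)

Answer: ______________
______________
______________
___@__________
__@@__________
__@@__________
__@@__________
__@@__________
__@@__________
______________
______________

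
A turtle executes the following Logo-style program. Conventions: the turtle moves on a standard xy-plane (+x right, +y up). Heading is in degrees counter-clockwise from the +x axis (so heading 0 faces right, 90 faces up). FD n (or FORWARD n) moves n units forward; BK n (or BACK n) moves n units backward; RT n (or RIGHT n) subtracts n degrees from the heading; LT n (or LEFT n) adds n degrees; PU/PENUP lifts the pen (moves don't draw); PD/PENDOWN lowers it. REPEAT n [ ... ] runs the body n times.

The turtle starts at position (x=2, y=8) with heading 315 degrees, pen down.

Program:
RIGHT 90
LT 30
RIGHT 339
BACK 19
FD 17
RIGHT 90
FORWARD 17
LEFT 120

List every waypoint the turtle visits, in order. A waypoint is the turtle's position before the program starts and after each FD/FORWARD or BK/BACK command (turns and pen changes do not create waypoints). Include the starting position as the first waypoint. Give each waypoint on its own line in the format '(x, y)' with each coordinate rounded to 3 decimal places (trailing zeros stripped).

Answer: (2, 8)
(0.014, 26.896)
(1.791, 9.989)
(-15.116, 8.212)

Derivation:
Executing turtle program step by step:
Start: pos=(2,8), heading=315, pen down
RT 90: heading 315 -> 225
LT 30: heading 225 -> 255
RT 339: heading 255 -> 276
BK 19: (2,8) -> (0.014,26.896) [heading=276, draw]
FD 17: (0.014,26.896) -> (1.791,9.989) [heading=276, draw]
RT 90: heading 276 -> 186
FD 17: (1.791,9.989) -> (-15.116,8.212) [heading=186, draw]
LT 120: heading 186 -> 306
Final: pos=(-15.116,8.212), heading=306, 3 segment(s) drawn
Waypoints (4 total):
(2, 8)
(0.014, 26.896)
(1.791, 9.989)
(-15.116, 8.212)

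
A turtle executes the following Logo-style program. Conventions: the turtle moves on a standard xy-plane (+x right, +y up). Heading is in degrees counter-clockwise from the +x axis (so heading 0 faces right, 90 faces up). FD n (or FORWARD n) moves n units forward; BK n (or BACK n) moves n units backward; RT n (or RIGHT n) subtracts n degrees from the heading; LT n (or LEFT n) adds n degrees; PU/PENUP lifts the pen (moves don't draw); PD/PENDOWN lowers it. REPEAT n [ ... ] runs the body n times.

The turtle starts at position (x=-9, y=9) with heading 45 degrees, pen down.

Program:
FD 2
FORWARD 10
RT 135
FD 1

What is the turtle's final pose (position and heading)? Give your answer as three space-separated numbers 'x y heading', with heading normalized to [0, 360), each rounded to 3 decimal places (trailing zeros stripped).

Answer: -0.515 16.485 270

Derivation:
Executing turtle program step by step:
Start: pos=(-9,9), heading=45, pen down
FD 2: (-9,9) -> (-7.586,10.414) [heading=45, draw]
FD 10: (-7.586,10.414) -> (-0.515,17.485) [heading=45, draw]
RT 135: heading 45 -> 270
FD 1: (-0.515,17.485) -> (-0.515,16.485) [heading=270, draw]
Final: pos=(-0.515,16.485), heading=270, 3 segment(s) drawn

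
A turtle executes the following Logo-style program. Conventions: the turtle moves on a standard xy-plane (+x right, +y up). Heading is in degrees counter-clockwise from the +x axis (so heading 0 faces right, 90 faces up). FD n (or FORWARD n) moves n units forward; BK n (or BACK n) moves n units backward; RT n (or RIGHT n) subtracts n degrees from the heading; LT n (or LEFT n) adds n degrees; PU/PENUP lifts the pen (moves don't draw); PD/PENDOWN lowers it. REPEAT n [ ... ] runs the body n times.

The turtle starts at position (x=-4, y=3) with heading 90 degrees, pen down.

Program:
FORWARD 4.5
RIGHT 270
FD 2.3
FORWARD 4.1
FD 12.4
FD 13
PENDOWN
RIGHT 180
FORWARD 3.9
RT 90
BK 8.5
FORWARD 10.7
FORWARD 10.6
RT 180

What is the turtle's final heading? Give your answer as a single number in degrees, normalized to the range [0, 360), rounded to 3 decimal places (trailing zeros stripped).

Answer: 90

Derivation:
Executing turtle program step by step:
Start: pos=(-4,3), heading=90, pen down
FD 4.5: (-4,3) -> (-4,7.5) [heading=90, draw]
RT 270: heading 90 -> 180
FD 2.3: (-4,7.5) -> (-6.3,7.5) [heading=180, draw]
FD 4.1: (-6.3,7.5) -> (-10.4,7.5) [heading=180, draw]
FD 12.4: (-10.4,7.5) -> (-22.8,7.5) [heading=180, draw]
FD 13: (-22.8,7.5) -> (-35.8,7.5) [heading=180, draw]
PD: pen down
RT 180: heading 180 -> 0
FD 3.9: (-35.8,7.5) -> (-31.9,7.5) [heading=0, draw]
RT 90: heading 0 -> 270
BK 8.5: (-31.9,7.5) -> (-31.9,16) [heading=270, draw]
FD 10.7: (-31.9,16) -> (-31.9,5.3) [heading=270, draw]
FD 10.6: (-31.9,5.3) -> (-31.9,-5.3) [heading=270, draw]
RT 180: heading 270 -> 90
Final: pos=(-31.9,-5.3), heading=90, 9 segment(s) drawn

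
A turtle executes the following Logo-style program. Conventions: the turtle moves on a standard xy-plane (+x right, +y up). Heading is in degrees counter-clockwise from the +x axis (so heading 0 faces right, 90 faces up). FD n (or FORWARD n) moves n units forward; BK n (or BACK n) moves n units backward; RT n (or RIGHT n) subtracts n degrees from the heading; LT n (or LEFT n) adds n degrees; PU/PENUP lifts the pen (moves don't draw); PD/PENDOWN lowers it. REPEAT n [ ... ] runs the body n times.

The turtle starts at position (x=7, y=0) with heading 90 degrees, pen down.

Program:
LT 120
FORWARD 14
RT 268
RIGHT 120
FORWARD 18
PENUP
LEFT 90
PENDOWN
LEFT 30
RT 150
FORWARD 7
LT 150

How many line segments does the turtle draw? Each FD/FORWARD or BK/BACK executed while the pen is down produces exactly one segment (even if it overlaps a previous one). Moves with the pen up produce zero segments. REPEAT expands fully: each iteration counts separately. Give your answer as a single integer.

Answer: 3

Derivation:
Executing turtle program step by step:
Start: pos=(7,0), heading=90, pen down
LT 120: heading 90 -> 210
FD 14: (7,0) -> (-5.124,-7) [heading=210, draw]
RT 268: heading 210 -> 302
RT 120: heading 302 -> 182
FD 18: (-5.124,-7) -> (-23.113,-7.628) [heading=182, draw]
PU: pen up
LT 90: heading 182 -> 272
PD: pen down
LT 30: heading 272 -> 302
RT 150: heading 302 -> 152
FD 7: (-23.113,-7.628) -> (-29.294,-4.342) [heading=152, draw]
LT 150: heading 152 -> 302
Final: pos=(-29.294,-4.342), heading=302, 3 segment(s) drawn
Segments drawn: 3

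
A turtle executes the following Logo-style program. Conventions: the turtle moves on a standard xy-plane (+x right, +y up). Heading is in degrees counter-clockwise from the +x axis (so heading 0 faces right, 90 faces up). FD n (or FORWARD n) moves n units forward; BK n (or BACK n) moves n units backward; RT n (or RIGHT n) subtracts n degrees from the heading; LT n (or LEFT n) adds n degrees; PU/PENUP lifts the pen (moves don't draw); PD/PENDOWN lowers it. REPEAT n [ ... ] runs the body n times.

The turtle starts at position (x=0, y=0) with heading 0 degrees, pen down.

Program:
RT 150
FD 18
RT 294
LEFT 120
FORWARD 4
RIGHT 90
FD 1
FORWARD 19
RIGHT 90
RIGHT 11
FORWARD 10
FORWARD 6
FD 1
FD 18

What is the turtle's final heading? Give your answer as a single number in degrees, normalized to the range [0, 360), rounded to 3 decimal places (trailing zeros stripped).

Executing turtle program step by step:
Start: pos=(0,0), heading=0, pen down
RT 150: heading 0 -> 210
FD 18: (0,0) -> (-15.588,-9) [heading=210, draw]
RT 294: heading 210 -> 276
LT 120: heading 276 -> 36
FD 4: (-15.588,-9) -> (-12.352,-6.649) [heading=36, draw]
RT 90: heading 36 -> 306
FD 1: (-12.352,-6.649) -> (-11.765,-7.458) [heading=306, draw]
FD 19: (-11.765,-7.458) -> (-0.597,-22.829) [heading=306, draw]
RT 90: heading 306 -> 216
RT 11: heading 216 -> 205
FD 10: (-0.597,-22.829) -> (-9.66,-27.055) [heading=205, draw]
FD 6: (-9.66,-27.055) -> (-15.098,-29.591) [heading=205, draw]
FD 1: (-15.098,-29.591) -> (-16.004,-30.014) [heading=205, draw]
FD 18: (-16.004,-30.014) -> (-32.317,-37.621) [heading=205, draw]
Final: pos=(-32.317,-37.621), heading=205, 8 segment(s) drawn

Answer: 205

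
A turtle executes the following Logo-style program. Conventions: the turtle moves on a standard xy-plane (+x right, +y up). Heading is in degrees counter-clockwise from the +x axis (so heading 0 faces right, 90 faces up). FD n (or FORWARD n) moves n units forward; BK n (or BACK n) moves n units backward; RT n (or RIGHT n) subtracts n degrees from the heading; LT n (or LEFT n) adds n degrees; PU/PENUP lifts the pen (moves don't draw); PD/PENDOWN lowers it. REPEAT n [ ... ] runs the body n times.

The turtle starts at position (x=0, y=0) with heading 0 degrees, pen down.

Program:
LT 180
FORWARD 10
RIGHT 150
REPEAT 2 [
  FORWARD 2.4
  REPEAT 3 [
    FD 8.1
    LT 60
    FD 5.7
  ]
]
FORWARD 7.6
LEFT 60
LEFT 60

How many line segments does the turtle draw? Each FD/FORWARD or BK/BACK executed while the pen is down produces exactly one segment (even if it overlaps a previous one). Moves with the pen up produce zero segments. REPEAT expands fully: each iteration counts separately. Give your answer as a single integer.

Answer: 16

Derivation:
Executing turtle program step by step:
Start: pos=(0,0), heading=0, pen down
LT 180: heading 0 -> 180
FD 10: (0,0) -> (-10,0) [heading=180, draw]
RT 150: heading 180 -> 30
REPEAT 2 [
  -- iteration 1/2 --
  FD 2.4: (-10,0) -> (-7.922,1.2) [heading=30, draw]
  REPEAT 3 [
    -- iteration 1/3 --
    FD 8.1: (-7.922,1.2) -> (-0.907,5.25) [heading=30, draw]
    LT 60: heading 30 -> 90
    FD 5.7: (-0.907,5.25) -> (-0.907,10.95) [heading=90, draw]
    -- iteration 2/3 --
    FD 8.1: (-0.907,10.95) -> (-0.907,19.05) [heading=90, draw]
    LT 60: heading 90 -> 150
    FD 5.7: (-0.907,19.05) -> (-5.843,21.9) [heading=150, draw]
    -- iteration 3/3 --
    FD 8.1: (-5.843,21.9) -> (-12.858,25.95) [heading=150, draw]
    LT 60: heading 150 -> 210
    FD 5.7: (-12.858,25.95) -> (-17.794,23.1) [heading=210, draw]
  ]
  -- iteration 2/2 --
  FD 2.4: (-17.794,23.1) -> (-19.873,21.9) [heading=210, draw]
  REPEAT 3 [
    -- iteration 1/3 --
    FD 8.1: (-19.873,21.9) -> (-26.887,17.85) [heading=210, draw]
    LT 60: heading 210 -> 270
    FD 5.7: (-26.887,17.85) -> (-26.887,12.15) [heading=270, draw]
    -- iteration 2/3 --
    FD 8.1: (-26.887,12.15) -> (-26.887,4.05) [heading=270, draw]
    LT 60: heading 270 -> 330
    FD 5.7: (-26.887,4.05) -> (-21.951,1.2) [heading=330, draw]
    -- iteration 3/3 --
    FD 8.1: (-21.951,1.2) -> (-14.936,-2.85) [heading=330, draw]
    LT 60: heading 330 -> 30
    FD 5.7: (-14.936,-2.85) -> (-10,0) [heading=30, draw]
  ]
]
FD 7.6: (-10,0) -> (-3.418,3.8) [heading=30, draw]
LT 60: heading 30 -> 90
LT 60: heading 90 -> 150
Final: pos=(-3.418,3.8), heading=150, 16 segment(s) drawn
Segments drawn: 16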